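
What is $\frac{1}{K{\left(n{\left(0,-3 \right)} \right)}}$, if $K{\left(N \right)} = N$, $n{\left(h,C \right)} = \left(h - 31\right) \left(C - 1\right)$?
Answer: $\frac{1}{124} \approx 0.0080645$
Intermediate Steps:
$n{\left(h,C \right)} = \left(-1 + C\right) \left(-31 + h\right)$ ($n{\left(h,C \right)} = \left(-31 + h\right) \left(-1 + C\right) = \left(-1 + C\right) \left(-31 + h\right)$)
$\frac{1}{K{\left(n{\left(0,-3 \right)} \right)}} = \frac{1}{31 - 0 - -93 - 0} = \frac{1}{31 + 0 + 93 + 0} = \frac{1}{124}$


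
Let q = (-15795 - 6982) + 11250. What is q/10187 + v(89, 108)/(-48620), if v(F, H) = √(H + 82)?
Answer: -11527/10187 - √190/48620 ≈ -1.1318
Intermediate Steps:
v(F, H) = √(82 + H)
q = -11527 (q = -22777 + 11250 = -11527)
q/10187 + v(89, 108)/(-48620) = -11527/10187 + √(82 + 108)/(-48620) = -11527*1/10187 + √190*(-1/48620) = -11527/10187 - √190/48620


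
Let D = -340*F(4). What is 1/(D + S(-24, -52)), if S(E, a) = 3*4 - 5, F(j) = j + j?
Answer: -1/2713 ≈ -0.00036860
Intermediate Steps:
F(j) = 2*j
S(E, a) = 7 (S(E, a) = 12 - 5 = 7)
D = -2720 (D = -680*4 = -340*8 = -2720)
1/(D + S(-24, -52)) = 1/(-2720 + 7) = 1/(-2713) = -1/2713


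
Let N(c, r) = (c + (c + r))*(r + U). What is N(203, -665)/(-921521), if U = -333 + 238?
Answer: -196840/921521 ≈ -0.21360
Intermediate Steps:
U = -95
N(c, r) = (-95 + r)*(r + 2*c) (N(c, r) = (c + (c + r))*(r - 95) = (r + 2*c)*(-95 + r) = (-95 + r)*(r + 2*c))
N(203, -665)/(-921521) = ((-665)**2 - 190*203 - 95*(-665) + 2*203*(-665))/(-921521) = (442225 - 38570 + 63175 - 269990)*(-1/921521) = 196840*(-1/921521) = -196840/921521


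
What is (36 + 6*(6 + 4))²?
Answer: 9216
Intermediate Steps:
(36 + 6*(6 + 4))² = (36 + 6*10)² = (36 + 60)² = 96² = 9216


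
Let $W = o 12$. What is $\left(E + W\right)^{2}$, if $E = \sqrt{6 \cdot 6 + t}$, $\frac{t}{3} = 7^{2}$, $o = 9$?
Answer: $\left(108 + \sqrt{183}\right)^{2} \approx 14769.0$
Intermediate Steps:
$W = 108$ ($W = 9 \cdot 12 = 108$)
$t = 147$ ($t = 3 \cdot 7^{2} = 3 \cdot 49 = 147$)
$E = \sqrt{183}$ ($E = \sqrt{6 \cdot 6 + 147} = \sqrt{36 + 147} = \sqrt{183} \approx 13.528$)
$\left(E + W\right)^{2} = \left(\sqrt{183} + 108\right)^{2} = \left(108 + \sqrt{183}\right)^{2}$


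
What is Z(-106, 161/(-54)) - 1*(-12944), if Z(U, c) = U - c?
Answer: 693413/54 ≈ 12841.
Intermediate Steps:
Z(-106, 161/(-54)) - 1*(-12944) = (-106 - 161/(-54)) - 1*(-12944) = (-106 - 161*(-1)/54) + 12944 = (-106 - 1*(-161/54)) + 12944 = (-106 + 161/54) + 12944 = -5563/54 + 12944 = 693413/54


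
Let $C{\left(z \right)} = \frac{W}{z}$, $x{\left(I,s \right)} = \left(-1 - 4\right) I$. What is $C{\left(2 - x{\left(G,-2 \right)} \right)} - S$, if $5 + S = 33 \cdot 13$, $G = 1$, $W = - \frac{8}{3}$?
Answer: $- \frac{8912}{21} \approx -424.38$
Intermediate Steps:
$W = - \frac{8}{3}$ ($W = \left(-8\right) \frac{1}{3} = - \frac{8}{3} \approx -2.6667$)
$x{\left(I,s \right)} = - 5 I$
$S = 424$ ($S = -5 + 33 \cdot 13 = -5 + 429 = 424$)
$C{\left(z \right)} = - \frac{8}{3 z}$
$C{\left(2 - x{\left(G,-2 \right)} \right)} - S = - \frac{8}{3 \left(2 - \left(-5\right) 1\right)} - 424 = - \frac{8}{3 \left(2 - -5\right)} - 424 = - \frac{8}{3 \left(2 + 5\right)} - 424 = - \frac{8}{3 \cdot 7} - 424 = \left(- \frac{8}{3}\right) \frac{1}{7} - 424 = - \frac{8}{21} - 424 = - \frac{8912}{21}$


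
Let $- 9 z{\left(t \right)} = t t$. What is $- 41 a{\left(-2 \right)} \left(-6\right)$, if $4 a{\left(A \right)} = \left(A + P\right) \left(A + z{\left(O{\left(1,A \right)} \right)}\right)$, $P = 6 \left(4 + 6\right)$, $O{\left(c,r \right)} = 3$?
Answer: $-10701$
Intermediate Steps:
$z{\left(t \right)} = - \frac{t^{2}}{9}$ ($z{\left(t \right)} = - \frac{t t}{9} = - \frac{t^{2}}{9}$)
$P = 60$ ($P = 6 \cdot 10 = 60$)
$a{\left(A \right)} = \frac{\left(-1 + A\right) \left(60 + A\right)}{4}$ ($a{\left(A \right)} = \frac{\left(A + 60\right) \left(A - \frac{3^{2}}{9}\right)}{4} = \frac{\left(60 + A\right) \left(A - 1\right)}{4} = \frac{\left(60 + A\right) \left(-1 + A\right)}{4} = \frac{\left(-1 + A\right) \left(60 + A\right)}{4}$)
$- 41 a{\left(-2 \right)} \left(-6\right) = - 41 \left(-15 + \frac{\left(-2\right)^{2}}{4} + \frac{59}{4} \left(-2\right)\right) \left(-6\right) = - 41 \left(-15 + \frac{1}{4} \cdot 4 - \frac{59}{2}\right) \left(-6\right) = - 41 \left(-15 + 1 - \frac{59}{2}\right) \left(-6\right) = \left(-41\right) \left(- \frac{87}{2}\right) \left(-6\right) = \frac{3567}{2} \left(-6\right) = -10701$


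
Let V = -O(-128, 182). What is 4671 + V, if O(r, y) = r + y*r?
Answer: 28095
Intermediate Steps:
O(r, y) = r + r*y
V = 23424 (V = -(-128)*(1 + 182) = -(-128)*183 = -1*(-23424) = 23424)
4671 + V = 4671 + 23424 = 28095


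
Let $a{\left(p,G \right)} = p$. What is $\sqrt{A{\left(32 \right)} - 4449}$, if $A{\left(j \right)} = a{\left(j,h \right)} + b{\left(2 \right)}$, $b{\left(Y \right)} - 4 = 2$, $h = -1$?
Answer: $i \sqrt{4411} \approx 66.415 i$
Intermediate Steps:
$b{\left(Y \right)} = 6$ ($b{\left(Y \right)} = 4 + 2 = 6$)
$A{\left(j \right)} = 6 + j$ ($A{\left(j \right)} = j + 6 = 6 + j$)
$\sqrt{A{\left(32 \right)} - 4449} = \sqrt{\left(6 + 32\right) - 4449} = \sqrt{38 - 4449} = \sqrt{-4411} = i \sqrt{4411}$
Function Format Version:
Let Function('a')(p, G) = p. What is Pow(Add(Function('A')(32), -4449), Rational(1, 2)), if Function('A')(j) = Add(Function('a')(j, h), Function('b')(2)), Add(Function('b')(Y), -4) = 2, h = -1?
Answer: Mul(I, Pow(4411, Rational(1, 2))) ≈ Mul(66.415, I)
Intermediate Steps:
Function('b')(Y) = 6 (Function('b')(Y) = Add(4, 2) = 6)
Function('A')(j) = Add(6, j) (Function('A')(j) = Add(j, 6) = Add(6, j))
Pow(Add(Function('A')(32), -4449), Rational(1, 2)) = Pow(Add(Add(6, 32), -4449), Rational(1, 2)) = Pow(Add(38, -4449), Rational(1, 2)) = Pow(-4411, Rational(1, 2)) = Mul(I, Pow(4411, Rational(1, 2)))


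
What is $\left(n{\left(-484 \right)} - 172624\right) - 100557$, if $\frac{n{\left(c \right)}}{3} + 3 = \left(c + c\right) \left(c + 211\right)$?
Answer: $519602$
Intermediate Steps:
$n{\left(c \right)} = -9 + 6 c \left(211 + c\right)$ ($n{\left(c \right)} = -9 + 3 \left(c + c\right) \left(c + 211\right) = -9 + 3 \cdot 2 c \left(211 + c\right) = -9 + 6 c \left(211 + c\right)$)
$\left(n{\left(-484 \right)} - 172624\right) - 100557 = \left(\left(-9 + 6 \left(-484\right)^{2} + 1266 \left(-484\right)\right) - 172624\right) - 100557 = \left(\left(-9 + 6 \cdot 234256 - 612744\right) - 172624\right) - 100557 = \left(\left(-9 + 1405536 - 612744\right) - 172624\right) - 100557 = \left(792783 - 172624\right) - 100557 = 620159 - 100557 = 519602$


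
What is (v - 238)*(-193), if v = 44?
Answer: 37442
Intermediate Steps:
(v - 238)*(-193) = (44 - 238)*(-193) = -194*(-193) = 37442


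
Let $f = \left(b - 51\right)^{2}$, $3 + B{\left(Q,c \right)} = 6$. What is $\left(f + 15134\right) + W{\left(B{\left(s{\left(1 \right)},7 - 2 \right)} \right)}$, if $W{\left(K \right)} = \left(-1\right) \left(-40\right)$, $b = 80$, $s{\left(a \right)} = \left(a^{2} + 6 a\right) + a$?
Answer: $16015$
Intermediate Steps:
$s{\left(a \right)} = a^{2} + 7 a$
$B{\left(Q,c \right)} = 3$ ($B{\left(Q,c \right)} = -3 + 6 = 3$)
$W{\left(K \right)} = 40$
$f = 841$ ($f = \left(80 - 51\right)^{2} = 29^{2} = 841$)
$\left(f + 15134\right) + W{\left(B{\left(s{\left(1 \right)},7 - 2 \right)} \right)} = \left(841 + 15134\right) + 40 = 15975 + 40 = 16015$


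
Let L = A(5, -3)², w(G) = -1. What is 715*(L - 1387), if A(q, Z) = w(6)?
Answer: -990990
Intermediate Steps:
A(q, Z) = -1
L = 1 (L = (-1)² = 1)
715*(L - 1387) = 715*(1 - 1387) = 715*(-1386) = -990990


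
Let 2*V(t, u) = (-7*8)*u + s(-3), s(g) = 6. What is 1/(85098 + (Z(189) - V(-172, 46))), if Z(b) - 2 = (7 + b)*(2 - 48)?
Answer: 1/77369 ≈ 1.2925e-5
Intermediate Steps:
V(t, u) = 3 - 28*u (V(t, u) = ((-7*8)*u + 6)/2 = (-56*u + 6)/2 = (6 - 56*u)/2 = 3 - 28*u)
Z(b) = -320 - 46*b (Z(b) = 2 + (7 + b)*(2 - 48) = 2 + (7 + b)*(-46) = 2 + (-322 - 46*b) = -320 - 46*b)
1/(85098 + (Z(189) - V(-172, 46))) = 1/(85098 + ((-320 - 46*189) - (3 - 28*46))) = 1/(85098 + ((-320 - 8694) - (3 - 1288))) = 1/(85098 + (-9014 - 1*(-1285))) = 1/(85098 + (-9014 + 1285)) = 1/(85098 - 7729) = 1/77369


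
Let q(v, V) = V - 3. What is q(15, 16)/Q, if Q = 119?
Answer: 13/119 ≈ 0.10924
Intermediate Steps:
q(v, V) = -3 + V
q(15, 16)/Q = (-3 + 16)/119 = 13*(1/119) = 13/119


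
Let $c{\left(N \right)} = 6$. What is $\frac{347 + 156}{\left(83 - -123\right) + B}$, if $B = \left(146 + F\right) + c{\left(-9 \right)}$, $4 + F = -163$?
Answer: $\frac{503}{191} \approx 2.6335$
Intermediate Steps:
$F = -167$ ($F = -4 - 163 = -167$)
$B = -15$ ($B = \left(146 - 167\right) + 6 = -21 + 6 = -15$)
$\frac{347 + 156}{\left(83 - -123\right) + B} = \frac{347 + 156}{\left(83 - -123\right) - 15} = \frac{503}{\left(83 + 123\right) - 15} = \frac{503}{206 - 15} = \frac{503}{191}$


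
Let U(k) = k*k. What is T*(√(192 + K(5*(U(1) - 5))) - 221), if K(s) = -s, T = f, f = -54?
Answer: 11934 - 108*√53 ≈ 11148.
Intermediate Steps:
U(k) = k²
T = -54
T*(√(192 + K(5*(U(1) - 5))) - 221) = -54*(√(192 - 5*(1² - 5)) - 221) = -54*(√(192 - 5*(1 - 5)) - 221) = -54*(√(192 - 5*(-4)) - 221) = -54*(√(192 - 1*(-20)) - 221) = -54*(√(192 + 20) - 221) = -54*(√212 - 221) = -54*(2*√53 - 221) = -54*(-221 + 2*√53) = 11934 - 108*√53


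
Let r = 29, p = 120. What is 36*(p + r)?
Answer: 5364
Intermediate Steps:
36*(p + r) = 36*(120 + 29) = 36*149 = 5364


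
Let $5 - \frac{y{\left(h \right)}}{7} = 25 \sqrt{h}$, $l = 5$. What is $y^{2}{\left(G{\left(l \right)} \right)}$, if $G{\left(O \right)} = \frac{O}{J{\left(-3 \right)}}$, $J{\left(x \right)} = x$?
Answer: $- \frac{149450}{3} - \frac{12250 i \sqrt{15}}{3} \approx -49817.0 - 15815.0 i$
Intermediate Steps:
$G{\left(O \right)} = - \frac{O}{3}$ ($G{\left(O \right)} = \frac{O}{-3} = O \left(- \frac{1}{3}\right) = - \frac{O}{3}$)
$y{\left(h \right)} = 35 - 175 \sqrt{h}$ ($y{\left(h \right)} = 35 - 7 \cdot 25 \sqrt{h} = 35 - 175 \sqrt{h}$)
$y^{2}{\left(G{\left(l \right)} \right)} = \left(35 - 175 \sqrt{\left(- \frac{1}{3}\right) 5}\right)^{2} = \left(35 - 175 \sqrt{- \frac{5}{3}}\right)^{2} = \left(35 - 175 \frac{i \sqrt{15}}{3}\right)^{2} = \left(35 - \frac{175 i \sqrt{15}}{3}\right)^{2}$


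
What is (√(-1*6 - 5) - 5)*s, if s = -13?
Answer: 65 - 13*I*√11 ≈ 65.0 - 43.116*I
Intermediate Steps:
(√(-1*6 - 5) - 5)*s = (√(-1*6 - 5) - 5)*(-13) = (√(-6 - 5) - 5)*(-13) = (√(-11) - 5)*(-13) = (I*√11 - 5)*(-13) = (-5 + I*√11)*(-13) = 65 - 13*I*√11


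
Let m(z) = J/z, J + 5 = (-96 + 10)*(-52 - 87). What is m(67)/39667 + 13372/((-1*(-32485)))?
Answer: 35926780573/86335027165 ≈ 0.41613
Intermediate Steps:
J = 11949 (J = -5 + (-96 + 10)*(-52 - 87) = -5 - 86*(-139) = -5 + 11954 = 11949)
m(z) = 11949/z
m(67)/39667 + 13372/((-1*(-32485))) = (11949/67)/39667 + 13372/((-1*(-32485))) = (11949*(1/67))*(1/39667) + 13372/32485 = (11949/67)*(1/39667) + 13372*(1/32485) = 11949/2657689 + 13372/32485 = 35926780573/86335027165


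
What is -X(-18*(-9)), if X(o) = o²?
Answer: -26244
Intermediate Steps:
-X(-18*(-9)) = -(-18*(-9))² = -1*162² = -1*26244 = -26244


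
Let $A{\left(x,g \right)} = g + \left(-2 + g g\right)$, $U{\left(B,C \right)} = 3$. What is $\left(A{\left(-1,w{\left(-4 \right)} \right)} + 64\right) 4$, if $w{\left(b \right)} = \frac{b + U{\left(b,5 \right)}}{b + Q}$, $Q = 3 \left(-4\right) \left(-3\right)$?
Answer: $\frac{63457}{256} \approx 247.88$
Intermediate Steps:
$Q = 36$ ($Q = \left(-12\right) \left(-3\right) = 36$)
$w{\left(b \right)} = \frac{3 + b}{36 + b}$ ($w{\left(b \right)} = \frac{b + 3}{b + 36} = \frac{3 + b}{36 + b}$)
$A{\left(x,g \right)} = -2 + g + g^{2}$ ($A{\left(x,g \right)} = g + \left(-2 + g^{2}\right) = -2 + g + g^{2}$)
$\left(A{\left(-1,w{\left(-4 \right)} \right)} + 64\right) 4 = \left(\left(-2 + \frac{3 - 4}{36 - 4} + \left(\frac{3 - 4}{36 - 4}\right)^{2}\right) + 64\right) 4 = \left(\left(-2 + \frac{1}{32} \left(-1\right) + \left(\frac{1}{32} \left(-1\right)\right)^{2}\right) + 64\right) 4 = \left(\left(-2 - \frac{1}{32} + \left(- \frac{1}{32}\right)^{2}\right) + 64\right) 4 = \left(\left(-2 - \frac{1}{32} + \frac{1}{1024}\right) + 64\right) 4 = \left(- \frac{2079}{1024} + 64\right) 4 = \frac{63457}{1024} \cdot 4 = \frac{63457}{256}$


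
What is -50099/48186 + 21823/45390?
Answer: -101869211/182263545 ≈ -0.55891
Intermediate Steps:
-50099/48186 + 21823/45390 = -101869211/182263545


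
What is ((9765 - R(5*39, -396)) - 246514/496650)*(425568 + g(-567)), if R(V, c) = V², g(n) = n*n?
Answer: -1747562489460383/82775 ≈ -2.1112e+10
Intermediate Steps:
g(n) = n²
((9765 - R(5*39, -396)) - 246514/496650)*(425568 + g(-567)) = ((9765 - (5*39)²) - 246514/496650)*(425568 + (-567)²) = ((9765 - 1*195²) - 246514*1/496650)*(425568 + 321489) = ((9765 - 1*38025) - 123257/248325)*747057 = ((9765 - 38025) - 123257/248325)*747057 = (-28260 - 123257/248325)*747057 = -7017787757/248325*747057 = -1747562489460383/82775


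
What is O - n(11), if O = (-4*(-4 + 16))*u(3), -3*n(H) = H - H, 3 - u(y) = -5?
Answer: -384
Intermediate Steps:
u(y) = 8 (u(y) = 3 - 1*(-5) = 3 + 5 = 8)
n(H) = 0 (n(H) = -(H - H)/3 = -⅓*0 = 0)
O = -384 (O = -4*(-4 + 16)*8 = -4*12*8 = -48*8 = -384)
O - n(11) = -384 - 1*0 = -384 + 0 = -384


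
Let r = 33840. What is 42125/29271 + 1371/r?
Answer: 54282983/36686320 ≈ 1.4797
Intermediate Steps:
42125/29271 + 1371/r = 42125/29271 + 1371/33840 = 42125*(1/29271) + 1371*(1/33840) = 42125/29271 + 457/11280 = 54282983/36686320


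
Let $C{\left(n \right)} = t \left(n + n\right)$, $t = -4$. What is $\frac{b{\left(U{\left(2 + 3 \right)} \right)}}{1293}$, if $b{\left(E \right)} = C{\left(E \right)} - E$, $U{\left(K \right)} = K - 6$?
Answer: $\frac{3}{431} \approx 0.0069606$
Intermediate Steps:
$C{\left(n \right)} = - 8 n$ ($C{\left(n \right)} = - 4 \left(n + n\right) = - 4 \cdot 2 n = - 8 n$)
$U{\left(K \right)} = -6 + K$ ($U{\left(K \right)} = K - 6 = -6 + K$)
$b{\left(E \right)} = - 9 E$ ($b{\left(E \right)} = - 8 E - E = - 9 E$)
$\frac{b{\left(U{\left(2 + 3 \right)} \right)}}{1293} = \frac{\left(-9\right) \left(-6 + \left(2 + 3\right)\right)}{1293} = - 9 \left(-6 + 5\right) \frac{1}{1293} = \left(-9\right) \left(-1\right) \frac{1}{1293} = 9 \cdot \frac{1}{1293} = \frac{3}{431}$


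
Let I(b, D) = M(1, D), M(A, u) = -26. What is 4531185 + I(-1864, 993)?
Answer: 4531159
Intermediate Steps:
I(b, D) = -26
4531185 + I(-1864, 993) = 4531185 - 26 = 4531159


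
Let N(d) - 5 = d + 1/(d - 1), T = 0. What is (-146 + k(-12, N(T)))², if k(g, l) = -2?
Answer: 21904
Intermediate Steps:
N(d) = 5 + d + 1/(-1 + d) (N(d) = 5 + (d + 1/(d - 1)) = 5 + (d + 1/(-1 + d)) = 5 + d + 1/(-1 + d))
(-146 + k(-12, N(T)))² = (-146 - 2)² = (-148)² = 21904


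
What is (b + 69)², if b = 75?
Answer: 20736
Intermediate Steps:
(b + 69)² = (75 + 69)² = 144² = 20736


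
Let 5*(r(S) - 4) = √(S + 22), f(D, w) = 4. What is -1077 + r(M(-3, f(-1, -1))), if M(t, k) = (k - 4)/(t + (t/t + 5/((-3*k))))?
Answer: -1073 + √22/5 ≈ -1072.1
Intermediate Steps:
M(t, k) = (-4 + k)/(1 + t - 5/(3*k)) (M(t, k) = (-4 + k)/(t + (1 + 5*(-1/(3*k)))) = (-4 + k)/(t + (1 - 5/(3*k))) = (-4 + k)/(1 + t - 5/(3*k)))
r(S) = 4 + √(22 + S)/5 (r(S) = 4 + √(S + 22)/5 = 4 + √(22 + S)/5)
-1077 + r(M(-3, f(-1, -1))) = -1077 + (4 + √(22 + 3*4*(-4 + 4)/(-5 + 3*4 + 3*4*(-3)))/5) = -1077 + (4 + √(22 + 3*4*0/(-5 + 12 - 36))/5) = -1077 + (4 + √(22 + 3*4*0/(-29))/5) = -1077 + (4 + √(22 + 3*4*(-1/29)*0)/5) = -1077 + (4 + √(22 + 0)/5) = -1077 + (4 + √22/5) = -1073 + √22/5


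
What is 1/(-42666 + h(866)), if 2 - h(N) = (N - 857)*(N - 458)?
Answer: -1/46336 ≈ -2.1581e-5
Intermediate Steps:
h(N) = 2 - (-857 + N)*(-458 + N) (h(N) = 2 - (N - 857)*(N - 458) = 2 - (-857 + N)*(-458 + N))
1/(-42666 + h(866)) = 1/(-42666 + (-392504 - 1*866² + 1315*866)) = 1/(-42666 + (-392504 - 1*749956 + 1138790)) = 1/(-42666 + (-392504 - 749956 + 1138790)) = 1/(-42666 - 3670) = 1/(-46336) = -1/46336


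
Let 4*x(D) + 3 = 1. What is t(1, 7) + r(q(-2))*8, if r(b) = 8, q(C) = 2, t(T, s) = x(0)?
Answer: 127/2 ≈ 63.500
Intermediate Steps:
x(D) = -1/2 (x(D) = -3/4 + (1/4)*1 = -3/4 + 1/4 = -1/2)
t(T, s) = -1/2
t(1, 7) + r(q(-2))*8 = -1/2 + 8*8 = -1/2 + 64 = 127/2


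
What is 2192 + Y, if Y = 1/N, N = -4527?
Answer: 9923183/4527 ≈ 2192.0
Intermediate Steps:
Y = -1/4527 (Y = 1/(-4527) = -1/4527 ≈ -0.00022090)
2192 + Y = 2192 - 1/4527 = 9923183/4527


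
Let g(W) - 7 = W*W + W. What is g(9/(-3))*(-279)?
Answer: -3627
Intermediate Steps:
g(W) = 7 + W + W² (g(W) = 7 + (W*W + W) = 7 + (W² + W) = 7 + (W + W²) = 7 + W + W²)
g(9/(-3))*(-279) = (7 + 9/(-3) + (9/(-3))²)*(-279) = (7 + 9*(-⅓) + (9*(-⅓))²)*(-279) = (7 - 3 + (-3)²)*(-279) = (7 - 3 + 9)*(-279) = 13*(-279) = -3627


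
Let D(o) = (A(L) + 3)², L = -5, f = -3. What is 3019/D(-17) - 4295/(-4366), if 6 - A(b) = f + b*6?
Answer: 10378667/3850812 ≈ 2.6952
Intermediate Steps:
A(b) = 9 - 6*b (A(b) = 6 - (-3 + b*6) = 6 - (-3 + 6*b) = 6 + (3 - 6*b) = 9 - 6*b)
D(o) = 1764 (D(o) = ((9 - 6*(-5)) + 3)² = ((9 + 30) + 3)² = (39 + 3)² = 42² = 1764)
3019/D(-17) - 4295/(-4366) = 3019/1764 - 4295/(-4366) = 3019*(1/1764) - 4295*(-1/4366) = 3019/1764 + 4295/4366 = 10378667/3850812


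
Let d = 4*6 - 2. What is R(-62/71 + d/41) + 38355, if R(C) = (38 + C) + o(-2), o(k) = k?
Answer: 111755221/2911 ≈ 38391.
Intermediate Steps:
d = 22 (d = 24 - 2 = 22)
R(C) = 36 + C (R(C) = (38 + C) - 2 = 36 + C)
R(-62/71 + d/41) + 38355 = (36 + (-62/71 + 22/41)) + 38355 = (36 - 980/2911) + 38355 = 103816/2911 + 38355 = 111755221/2911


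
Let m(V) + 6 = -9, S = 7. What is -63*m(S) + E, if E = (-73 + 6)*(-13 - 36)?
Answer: 4228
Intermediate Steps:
m(V) = -15 (m(V) = -6 - 9 = -15)
E = 3283 (E = -67*(-49) = 3283)
-63*m(S) + E = -63*(-15) + 3283 = 945 + 3283 = 4228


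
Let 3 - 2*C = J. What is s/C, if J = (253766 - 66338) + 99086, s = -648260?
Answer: 1296520/286511 ≈ 4.5252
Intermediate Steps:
J = 286514 (J = 187428 + 99086 = 286514)
C = -286511/2 (C = 3/2 - 1/2*286514 = 3/2 - 143257 = -286511/2 ≈ -1.4326e+5)
s/C = -648260/(-286511/2) = -648260*(-2/286511) = 1296520/286511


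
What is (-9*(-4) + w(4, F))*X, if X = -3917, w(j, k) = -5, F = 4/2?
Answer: -121427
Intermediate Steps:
F = 2 (F = 4*(½) = 2)
(-9*(-4) + w(4, F))*X = (-9*(-4) - 5)*(-3917) = (36 - 5)*(-3917) = 31*(-3917) = -121427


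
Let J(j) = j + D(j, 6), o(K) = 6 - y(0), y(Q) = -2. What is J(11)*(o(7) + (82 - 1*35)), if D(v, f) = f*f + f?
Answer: 2915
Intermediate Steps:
D(v, f) = f + f² (D(v, f) = f² + f = f + f²)
o(K) = 8 (o(K) = 6 - 1*(-2) = 6 + 2 = 8)
J(j) = 42 + j (J(j) = j + 6*(1 + 6) = j + 6*7 = j + 42 = 42 + j)
J(11)*(o(7) + (82 - 1*35)) = (42 + 11)*(8 + (82 - 1*35)) = 53*(8 + (82 - 35)) = 53*(8 + 47) = 53*55 = 2915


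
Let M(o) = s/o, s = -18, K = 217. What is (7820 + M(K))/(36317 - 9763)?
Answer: 848461/2881109 ≈ 0.29449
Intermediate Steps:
M(o) = -18/o
(7820 + M(K))/(36317 - 9763) = (7820 - 18/217)/(36317 - 9763) = (7820 - 18*1/217)/26554 = (7820 - 18/217)*(1/26554) = (1696922/217)*(1/26554) = 848461/2881109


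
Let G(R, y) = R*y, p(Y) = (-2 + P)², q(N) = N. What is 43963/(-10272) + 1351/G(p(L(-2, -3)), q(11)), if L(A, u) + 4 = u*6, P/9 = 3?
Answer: -288368153/70620000 ≈ -4.0834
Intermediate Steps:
P = 27 (P = 9*3 = 27)
L(A, u) = -4 + 6*u (L(A, u) = -4 + u*6 = -4 + 6*u)
p(Y) = 625 (p(Y) = (-2 + 27)² = 25² = 625)
43963/(-10272) + 1351/G(p(L(-2, -3)), q(11)) = 43963/(-10272) + 1351/((625*11)) = 43963*(-1/10272) + 1351/6875 = -43963/10272 + 1351*(1/6875) = -43963/10272 + 1351/6875 = -288368153/70620000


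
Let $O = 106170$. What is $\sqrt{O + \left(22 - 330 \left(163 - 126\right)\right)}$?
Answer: $7 \sqrt{1918} \approx 306.56$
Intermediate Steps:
$\sqrt{O + \left(22 - 330 \left(163 - 126\right)\right)} = \sqrt{106170 + \left(22 - 330 \left(163 - 126\right)\right)} = \sqrt{106170 + \left(22 - 12210\right)} = \sqrt{106170 - 12188} = \sqrt{93982} = 7 \sqrt{1918}$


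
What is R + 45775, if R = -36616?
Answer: 9159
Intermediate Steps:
R + 45775 = -36616 + 45775 = 9159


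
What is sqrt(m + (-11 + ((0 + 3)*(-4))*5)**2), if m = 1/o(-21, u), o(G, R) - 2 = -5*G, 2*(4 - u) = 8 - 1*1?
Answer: 6*sqrt(1603181)/107 ≈ 71.000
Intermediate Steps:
u = 1/2 (u = 4 - (8 - 1*1)/2 = 4 - (8 - 1)/2 = 4 - 1/2*7 = 4 - 7/2 = 1/2 ≈ 0.50000)
o(G, R) = 2 - 5*G
m = 1/107 (m = 1/(2 - 5*(-21)) = 1/(2 + 105) = 1/107 ≈ 0.0093458)
sqrt(m + (-11 + ((0 + 3)*(-4))*5)**2) = sqrt(1/107 + (-11 + ((0 + 3)*(-4))*5)**2) = sqrt(1/107 + (-11 + (3*(-4))*5)**2) = sqrt(1/107 + (-11 - 12*5)**2) = sqrt(1/107 + (-11 - 60)**2) = sqrt(1/107 + (-71)**2) = sqrt(1/107 + 5041) = sqrt(539388/107) = 6*sqrt(1603181)/107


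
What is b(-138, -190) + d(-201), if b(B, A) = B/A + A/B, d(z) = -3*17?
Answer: -320519/6555 ≈ -48.897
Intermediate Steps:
d(z) = -51
b(B, A) = A/B + B/A
b(-138, -190) + d(-201) = (-190/(-138) - 138/(-190)) - 51 = (-190*(-1/138) - 138*(-1/190)) - 51 = (95/69 + 69/95) - 51 = 13786/6555 - 51 = -320519/6555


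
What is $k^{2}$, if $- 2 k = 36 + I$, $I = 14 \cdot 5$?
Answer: $2809$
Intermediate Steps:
$I = 70$
$k = -53$ ($k = - \frac{36 + 70}{2} = \left(- \frac{1}{2}\right) 106 = -53$)
$k^{2} = \left(-53\right)^{2} = 2809$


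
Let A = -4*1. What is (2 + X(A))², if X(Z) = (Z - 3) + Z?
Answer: 81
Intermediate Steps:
A = -4
X(Z) = -3 + 2*Z (X(Z) = (-3 + Z) + Z = -3 + 2*Z)
(2 + X(A))² = (2 + (-3 + 2*(-4)))² = (2 + (-3 - 8))² = (2 - 11)² = (-9)² = 81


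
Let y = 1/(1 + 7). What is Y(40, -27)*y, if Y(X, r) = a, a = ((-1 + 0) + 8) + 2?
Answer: 9/8 ≈ 1.1250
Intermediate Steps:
a = 9 (a = (-1 + 8) + 2 = 7 + 2 = 9)
Y(X, r) = 9
y = ⅛ (y = 1/8 = ⅛ ≈ 0.12500)
Y(40, -27)*y = 9*(⅛) = 9/8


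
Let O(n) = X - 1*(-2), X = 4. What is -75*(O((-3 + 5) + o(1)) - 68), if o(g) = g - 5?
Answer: 4650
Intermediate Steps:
o(g) = -5 + g
O(n) = 6 (O(n) = 4 - 1*(-2) = 4 + 2 = 6)
-75*(O((-3 + 5) + o(1)) - 68) = -75*(6 - 68) = -75*(-62) = 4650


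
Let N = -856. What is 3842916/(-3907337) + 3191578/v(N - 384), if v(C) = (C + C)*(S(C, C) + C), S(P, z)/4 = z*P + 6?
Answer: -4186917755039779/4256199766018560 ≈ -0.98372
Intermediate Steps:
S(P, z) = 24 + 4*P*z (S(P, z) = 4*(z*P + 6) = 4*(P*z + 6) = 4*(6 + P*z) = 24 + 4*P*z)
v(C) = 2*C*(24 + C + 4*C²) (v(C) = (C + C)*((24 + 4*C*C) + C) = (2*C)*((24 + 4*C²) + C) = (2*C)*(24 + C + 4*C²) = 2*C*(24 + C + 4*C²))
3842916/(-3907337) + 3191578/v(N - 384) = 3842916/(-3907337) + 3191578/((2*(-856 - 384)*(24 + (-856 - 384) + 4*(-856 - 384)²))) = 3842916*(-1/3907337) + 3191578/((2*(-1240)*(24 - 1240 + 4*(-1240)²))) = -548988/558191 + 3191578/((2*(-1240)*(24 - 1240 + 4*1537600))) = -548988/558191 + 3191578/((2*(-1240)*(24 - 1240 + 6150400))) = -548988/558191 + 3191578/((2*(-1240)*6149184)) = -548988/558191 + 3191578/(-15249976320) = -548988/558191 + 3191578*(-1/15249976320) = -548988/558191 - 1595789/7624988160 = -4186917755039779/4256199766018560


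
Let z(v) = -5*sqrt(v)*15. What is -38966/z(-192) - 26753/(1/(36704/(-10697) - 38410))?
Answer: 10993034404922/10697 - 19483*I*sqrt(3)/900 ≈ 1.0277e+9 - 37.495*I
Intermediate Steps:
z(v) = -75*sqrt(v)
-38966/z(-192) - 26753/(1/(36704/(-10697) - 38410)) = -38966*I*sqrt(3)/1800 - 26753/(1/(36704/(-10697) - 38410)) = -38966*I*sqrt(3)/1800 - 26753/(1/(36704*(-1/10697) - 38410)) = -38966*I*sqrt(3)/1800 - 26753/(1/(-36704/10697 - 38410)) = -19483*I*sqrt(3)/900 - 26753/(1/(-410908474/10697)) = -19483*I*sqrt(3)/900 - 26753/(-10697/410908474) = -19483*I*sqrt(3)/900 - 26753*(-410908474/10697) = -19483*I*sqrt(3)/900 + 10993034404922/10697 = 10993034404922/10697 - 19483*I*sqrt(3)/900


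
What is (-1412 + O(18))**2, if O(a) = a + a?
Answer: 1893376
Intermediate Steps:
O(a) = 2*a
(-1412 + O(18))**2 = (-1412 + 2*18)**2 = (-1412 + 36)**2 = (-1376)**2 = 1893376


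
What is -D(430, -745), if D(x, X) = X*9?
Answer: 6705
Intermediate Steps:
D(x, X) = 9*X
-D(430, -745) = -9*(-745) = -1*(-6705) = 6705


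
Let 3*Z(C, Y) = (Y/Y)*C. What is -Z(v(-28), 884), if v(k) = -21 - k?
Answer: -7/3 ≈ -2.3333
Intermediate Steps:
Z(C, Y) = C/3 (Z(C, Y) = ((Y/Y)*C)/3 = (1*C)/3 = C/3)
-Z(v(-28), 884) = -(-21 - 1*(-28))/3 = -(-21 + 28)/3 = -7/3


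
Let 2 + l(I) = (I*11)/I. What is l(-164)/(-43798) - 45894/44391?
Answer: -670154977/648079006 ≈ -1.0341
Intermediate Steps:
l(I) = 9 (l(I) = -2 + (I*11)/I = -2 + (11*I)/I = -2 + 11 = 9)
l(-164)/(-43798) - 45894/44391 = 9/(-43798) - 45894/44391 = 9*(-1/43798) - 45894*1/44391 = -9/43798 - 15298/14797 = -670154977/648079006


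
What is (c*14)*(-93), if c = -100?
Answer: 130200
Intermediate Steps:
(c*14)*(-93) = -100*14*(-93) = -1400*(-93) = 130200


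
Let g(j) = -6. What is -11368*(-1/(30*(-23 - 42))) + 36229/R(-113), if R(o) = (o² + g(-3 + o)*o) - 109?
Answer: -1038203/333450 ≈ -3.1135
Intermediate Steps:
R(o) = -109 + o² - 6*o (R(o) = (o² - 6*o) - 109 = -109 + o² - 6*o)
-11368*(-1/(30*(-23 - 42))) + 36229/R(-113) = -11368*(-1/(30*(-23 - 42))) + 36229/(-109 + (-113)² - 6*(-113)) = -11368/((-65*(-30))) + 36229/(-109 + 12769 + 678) = -11368/1950 + 36229/13338 = -11368*1/1950 + 36229*(1/13338) = -5684/975 + 36229/13338 = -1038203/333450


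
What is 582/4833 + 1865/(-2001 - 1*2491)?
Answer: -2133067/7236612 ≈ -0.29476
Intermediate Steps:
582/4833 + 1865/(-2001 - 1*2491) = 582*(1/4833) + 1865/(-2001 - 2491) = 194/1611 + 1865/(-4492) = 194/1611 + 1865*(-1/4492) = 194/1611 - 1865/4492 = -2133067/7236612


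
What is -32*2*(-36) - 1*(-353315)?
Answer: 355619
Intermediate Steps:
-32*2*(-36) - 1*(-353315) = -64*(-36) + 353315 = 2304 + 353315 = 355619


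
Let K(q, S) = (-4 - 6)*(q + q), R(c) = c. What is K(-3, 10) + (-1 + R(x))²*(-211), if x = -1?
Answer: -784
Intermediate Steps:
K(q, S) = -20*q
K(-3, 10) + (-1 + R(x))²*(-211) = -20*(-3) + (-1 - 1)²*(-211) = 60 + (-2)²*(-211) = 60 + 4*(-211) = 60 - 844 = -784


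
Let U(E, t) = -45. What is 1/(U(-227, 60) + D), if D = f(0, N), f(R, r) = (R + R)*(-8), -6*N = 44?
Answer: -1/45 ≈ -0.022222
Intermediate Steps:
N = -22/3 (N = -1/6*44 = -22/3 ≈ -7.3333)
f(R, r) = -16*R (f(R, r) = (2*R)*(-8) = -16*R)
D = 0 (D = -16*0 = 0)
1/(U(-227, 60) + D) = 1/(-45 + 0) = 1/(-45) = -1/45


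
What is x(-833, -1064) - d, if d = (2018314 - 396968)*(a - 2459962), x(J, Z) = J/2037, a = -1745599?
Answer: 1984232825985727/291 ≈ 6.8187e+12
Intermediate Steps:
x(J, Z) = J/2037 (x(J, Z) = J*(1/2037) = J/2037)
d = -6818669505106 (d = (2018314 - 396968)*(-1745599 - 2459962) = 1621346*(-4205561) = -6818669505106)
x(-833, -1064) - d = (1/2037)*(-833) - 1*(-6818669505106) = -119/291 + 6818669505106 = 1984232825985727/291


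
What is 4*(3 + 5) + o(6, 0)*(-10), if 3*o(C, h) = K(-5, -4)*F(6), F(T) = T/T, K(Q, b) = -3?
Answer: 42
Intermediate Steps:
F(T) = 1
o(C, h) = -1 (o(C, h) = (-3*1)/3 = (1/3)*(-3) = -1)
4*(3 + 5) + o(6, 0)*(-10) = 4*(3 + 5) - 1*(-10) = 4*8 + 10 = 32 + 10 = 42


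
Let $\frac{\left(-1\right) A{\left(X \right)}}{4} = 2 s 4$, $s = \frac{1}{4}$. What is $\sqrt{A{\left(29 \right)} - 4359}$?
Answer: $i \sqrt{4367} \approx 66.083 i$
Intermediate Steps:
$s = \frac{1}{4} \approx 0.25$
$A{\left(X \right)} = -8$ ($A{\left(X \right)} = - 4 \cdot 2 \cdot \frac{1}{4} \cdot 4 = - 4 \cdot \frac{1}{2} \cdot 4 = \left(-4\right) 2 = -8$)
$\sqrt{A{\left(29 \right)} - 4359} = \sqrt{-8 - 4359} = \sqrt{-4367} = i \sqrt{4367}$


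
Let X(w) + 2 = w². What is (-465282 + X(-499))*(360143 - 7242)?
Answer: -76326486983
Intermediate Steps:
X(w) = -2 + w²
(-465282 + X(-499))*(360143 - 7242) = (-465282 + (-2 + (-499)²))*(360143 - 7242) = (-465282 + (-2 + 249001))*352901 = (-465282 + 248999)*352901 = -216283*352901 = -76326486983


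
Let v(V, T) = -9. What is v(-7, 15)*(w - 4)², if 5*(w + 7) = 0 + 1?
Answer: -26244/25 ≈ -1049.8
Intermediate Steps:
w = -34/5 (w = -7 + (0 + 1)/5 = -7 + (⅕)*1 = -7 + ⅕ = -34/5 ≈ -6.8000)
v(-7, 15)*(w - 4)² = -9*(-34/5 - 4)² = -9*(-54/5)² = -9*2916/25 = -26244/25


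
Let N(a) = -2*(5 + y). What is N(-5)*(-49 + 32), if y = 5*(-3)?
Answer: -340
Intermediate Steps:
y = -15
N(a) = 20 (N(a) = -2*(5 - 15) = -2*(-10) = 20)
N(-5)*(-49 + 32) = 20*(-49 + 32) = 20*(-17) = -340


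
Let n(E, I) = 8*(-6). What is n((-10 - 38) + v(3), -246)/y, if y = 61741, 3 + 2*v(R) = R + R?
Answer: -48/61741 ≈ -0.00077744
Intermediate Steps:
v(R) = -3/2 + R (v(R) = -3/2 + (R + R)/2 = -3/2 + (2*R)/2 = -3/2 + R)
n(E, I) = -48
n((-10 - 38) + v(3), -246)/y = -48/61741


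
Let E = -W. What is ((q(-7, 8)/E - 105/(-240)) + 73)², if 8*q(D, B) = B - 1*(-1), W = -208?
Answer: 14935039681/2768896 ≈ 5393.9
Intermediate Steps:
E = 208 (E = -1*(-208) = 208)
q(D, B) = ⅛ + B/8 (q(D, B) = (B - 1*(-1))/8 = (B + 1)/8 = (1 + B)/8 = ⅛ + B/8)
((q(-7, 8)/E - 105/(-240)) + 73)² = (((⅛ + (⅛)*8)/208 - 105/(-240)) + 73)² = (((⅛ + 1)*(1/208) - 105*(-1/240)) + 73)² = (((9/8)*(1/208) + 7/16) + 73)² = ((9/1664 + 7/16) + 73)² = (737/1664 + 73)² = (122209/1664)² = 14935039681/2768896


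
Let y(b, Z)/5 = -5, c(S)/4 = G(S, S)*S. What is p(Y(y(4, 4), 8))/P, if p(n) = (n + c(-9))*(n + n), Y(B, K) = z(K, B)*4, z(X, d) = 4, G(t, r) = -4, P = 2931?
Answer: 5120/2931 ≈ 1.7468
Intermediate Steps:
c(S) = -16*S (c(S) = 4*(-4*S) = -16*S)
y(b, Z) = -25 (y(b, Z) = 5*(-5) = -25)
Y(B, K) = 16 (Y(B, K) = 4*4 = 16)
p(n) = 2*n*(144 + n) (p(n) = (n - 16*(-9))*(n + n) = (n + 144)*(2*n) = (144 + n)*(2*n) = 2*n*(144 + n))
p(Y(y(4, 4), 8))/P = (2*16*(144 + 16))/2931 = (2*16*160)*(1/2931) = 5120*(1/2931) = 5120/2931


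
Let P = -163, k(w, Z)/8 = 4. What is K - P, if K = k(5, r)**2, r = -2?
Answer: 1187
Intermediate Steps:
k(w, Z) = 32 (k(w, Z) = 8*4 = 32)
K = 1024 (K = 32**2 = 1024)
K - P = 1024 - 1*(-163) = 1024 + 163 = 1187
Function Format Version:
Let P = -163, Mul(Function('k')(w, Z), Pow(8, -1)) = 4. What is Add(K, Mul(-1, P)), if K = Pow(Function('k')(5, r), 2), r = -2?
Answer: 1187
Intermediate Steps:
Function('k')(w, Z) = 32 (Function('k')(w, Z) = Mul(8, 4) = 32)
K = 1024 (K = Pow(32, 2) = 1024)
Add(K, Mul(-1, P)) = Add(1024, Mul(-1, -163)) = Add(1024, 163) = 1187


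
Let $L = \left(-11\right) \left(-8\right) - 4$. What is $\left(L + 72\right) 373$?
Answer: $58188$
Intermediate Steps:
$L = 84$ ($L = 88 - 4 = 84$)
$\left(L + 72\right) 373 = \left(84 + 72\right) 373 = 156 \cdot 373 = 58188$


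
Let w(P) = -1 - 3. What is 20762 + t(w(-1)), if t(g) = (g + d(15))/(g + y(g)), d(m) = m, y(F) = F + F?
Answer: 249133/12 ≈ 20761.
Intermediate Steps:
y(F) = 2*F
w(P) = -4
t(g) = (15 + g)/(3*g) (t(g) = (g + 15)/(g + 2*g) = (15 + g)/((3*g)) = (15 + g)*(1/(3*g)) = (15 + g)/(3*g))
20762 + t(w(-1)) = 20762 + (⅓)*(15 - 4)/(-4) = 20762 + (⅓)*(-¼)*11 = 20762 - 11/12 = 249133/12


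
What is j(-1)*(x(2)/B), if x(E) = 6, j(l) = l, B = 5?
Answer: -6/5 ≈ -1.2000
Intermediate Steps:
j(-1)*(x(2)/B) = -6/5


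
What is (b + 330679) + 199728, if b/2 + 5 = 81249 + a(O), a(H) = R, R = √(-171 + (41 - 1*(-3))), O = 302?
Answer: 692895 + 2*I*√127 ≈ 6.929e+5 + 22.539*I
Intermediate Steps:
R = I*√127 (R = √(-171 + (41 + 3)) = √(-171 + 44) = √(-127) = I*√127 ≈ 11.269*I)
a(H) = I*√127
b = 162488 + 2*I*√127 (b = -10 + 2*(81249 + I*√127) = -10 + (162498 + 2*I*√127) = 162488 + 2*I*√127 ≈ 1.6249e+5 + 22.539*I)
(b + 330679) + 199728 = ((162488 + 2*I*√127) + 330679) + 199728 = (493167 + 2*I*√127) + 199728 = 692895 + 2*I*√127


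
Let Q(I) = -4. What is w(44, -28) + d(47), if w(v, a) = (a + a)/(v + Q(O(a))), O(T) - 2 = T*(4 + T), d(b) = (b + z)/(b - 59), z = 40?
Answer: -173/20 ≈ -8.6500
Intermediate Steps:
d(b) = (40 + b)/(-59 + b) (d(b) = (b + 40)/(b - 59) = (40 + b)/(-59 + b))
O(T) = 2 + T*(4 + T)
w(v, a) = 2*a/(-4 + v) (w(v, a) = (a + a)/(v - 4) = (2*a)/(-4 + v) = 2*a/(-4 + v))
w(44, -28) + d(47) = 2*(-28)/(-4 + 44) + (40 + 47)/(-59 + 47) = 2*(-28)/40 + 87/(-12) = 2*(-28)*(1/40) - 1/12*87 = -7/5 - 29/4 = -173/20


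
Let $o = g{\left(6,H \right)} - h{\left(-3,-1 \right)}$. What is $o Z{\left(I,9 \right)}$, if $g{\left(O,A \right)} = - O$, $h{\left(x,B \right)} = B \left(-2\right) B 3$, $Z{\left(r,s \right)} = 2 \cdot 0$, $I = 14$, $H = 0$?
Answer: $0$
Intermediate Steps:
$Z{\left(r,s \right)} = 0$
$h{\left(x,B \right)} = - 6 B^{2}$ ($h{\left(x,B \right)} = - 2 B B 3 = - 2 B^{2} \cdot 3 = - 6 B^{2}$)
$o = 0$ ($o = \left(-1\right) 6 - - 6 \left(-1\right)^{2} = -6 - \left(-6\right) 1 = -6 - -6 = -6 + 6 = 0$)
$o Z{\left(I,9 \right)} = 0 \cdot 0 = 0$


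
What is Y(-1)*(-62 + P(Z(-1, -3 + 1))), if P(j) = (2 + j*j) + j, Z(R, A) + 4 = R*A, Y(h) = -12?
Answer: 696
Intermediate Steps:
Z(R, A) = -4 + A*R (Z(R, A) = -4 + R*A = -4 + A*R)
P(j) = 2 + j + j² (P(j) = (2 + j²) + j = 2 + j + j²)
Y(-1)*(-62 + P(Z(-1, -3 + 1))) = -12*(-62 + (2 + (-4 + (-3 + 1)*(-1)) + (-4 + (-3 + 1)*(-1))²)) = -12*(-62 + (2 + (-4 - 2*(-1)) + (-4 - 2*(-1))²)) = -12*(-62 + (2 + (-4 + 2) + (-4 + 2)²)) = -12*(-62 + (2 - 2 + (-2)²)) = -12*(-62 + (2 - 2 + 4)) = -12*(-62 + 4) = -12*(-58) = 696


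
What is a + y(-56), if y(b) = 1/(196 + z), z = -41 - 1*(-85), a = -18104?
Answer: -4344959/240 ≈ -18104.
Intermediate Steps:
z = 44 (z = -41 + 85 = 44)
y(b) = 1/240 (y(b) = 1/(196 + 44) = 1/240)
a + y(-56) = -18104 + 1/240 = -4344959/240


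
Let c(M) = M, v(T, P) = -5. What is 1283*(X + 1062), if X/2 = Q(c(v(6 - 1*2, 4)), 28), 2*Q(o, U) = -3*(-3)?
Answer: 1374093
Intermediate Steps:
Q(o, U) = 9/2 (Q(o, U) = (-3*(-3))/2 = (1/2)*9 = 9/2)
X = 9 (X = 2*(9/2) = 9)
1283*(X + 1062) = 1283*(9 + 1062) = 1283*1071 = 1374093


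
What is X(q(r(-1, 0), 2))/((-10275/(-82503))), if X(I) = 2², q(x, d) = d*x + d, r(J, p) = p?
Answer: 110004/3425 ≈ 32.118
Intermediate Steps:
q(x, d) = d + d*x
X(I) = 4
X(q(r(-1, 0), 2))/((-10275/(-82503))) = 4/((-10275/(-82503))) = 4/((-10275*(-1/82503))) = 4/(3425/27501) = 4*(27501/3425) = 110004/3425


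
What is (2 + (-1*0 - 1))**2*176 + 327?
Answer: 503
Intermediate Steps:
(2 + (-1*0 - 1))**2*176 + 327 = (2 + (0 - 1))**2*176 + 327 = (2 - 1)**2*176 + 327 = 1**2*176 + 327 = 1*176 + 327 = 176 + 327 = 503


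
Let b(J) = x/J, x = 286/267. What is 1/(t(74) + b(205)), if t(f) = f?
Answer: 54735/4050676 ≈ 0.013513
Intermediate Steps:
x = 286/267 (x = 286*(1/267) = 286/267 ≈ 1.0712)
b(J) = 286/(267*J)
1/(t(74) + b(205)) = 1/(74 + (286/267)/205) = 1/(74 + (286/267)*(1/205)) = 1/(74 + 286/54735) = 1/(4050676/54735) = 54735/4050676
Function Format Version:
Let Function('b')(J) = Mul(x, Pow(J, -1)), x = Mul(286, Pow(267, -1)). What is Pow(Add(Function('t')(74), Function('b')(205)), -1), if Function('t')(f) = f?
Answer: Rational(54735, 4050676) ≈ 0.013513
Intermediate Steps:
x = Rational(286, 267) (x = Mul(286, Rational(1, 267)) = Rational(286, 267) ≈ 1.0712)
Function('b')(J) = Mul(Rational(286, 267), Pow(J, -1))
Pow(Add(Function('t')(74), Function('b')(205)), -1) = Pow(Add(74, Mul(Rational(286, 267), Pow(205, -1))), -1) = Pow(Add(74, Mul(Rational(286, 267), Rational(1, 205))), -1) = Pow(Add(74, Rational(286, 54735)), -1) = Pow(Rational(4050676, 54735), -1) = Rational(54735, 4050676)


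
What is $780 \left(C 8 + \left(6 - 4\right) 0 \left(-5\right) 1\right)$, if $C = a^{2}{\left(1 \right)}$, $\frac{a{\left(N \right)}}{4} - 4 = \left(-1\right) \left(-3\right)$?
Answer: $4892160$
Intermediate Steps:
$a{\left(N \right)} = 28$ ($a{\left(N \right)} = 16 + 4 \left(\left(-1\right) \left(-3\right)\right) = 16 + 4 \cdot 3 = 16 + 12 = 28$)
$C = 784$ ($C = 28^{2} = 784$)
$780 \left(C 8 + \left(6 - 4\right) 0 \left(-5\right) 1\right) = 780 \left(784 \cdot 8 + \left(6 - 4\right) 0 \left(-5\right) 1\right) = 780 \left(6272 + 2 \cdot 0 \left(-5\right) 1\right) = 780 \left(6272 + 0 \left(-5\right) 1\right) = 780 \left(6272 + 0 \cdot 1\right) = 780 \left(6272 + 0\right) = 780 \cdot 6272 = 4892160$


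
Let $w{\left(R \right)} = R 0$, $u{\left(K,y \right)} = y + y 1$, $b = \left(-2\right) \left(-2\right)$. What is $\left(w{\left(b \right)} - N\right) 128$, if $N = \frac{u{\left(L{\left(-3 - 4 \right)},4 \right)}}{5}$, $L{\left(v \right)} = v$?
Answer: $- \frac{1024}{5} \approx -204.8$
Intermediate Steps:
$b = 4$
$u{\left(K,y \right)} = 2 y$ ($u{\left(K,y \right)} = y + y = 2 y$)
$w{\left(R \right)} = 0$
$N = \frac{8}{5}$ ($N = \frac{2 \cdot 4}{5} = 8 \cdot \frac{1}{5} = \frac{8}{5} \approx 1.6$)
$\left(w{\left(b \right)} - N\right) 128 = \left(0 - \frac{8}{5}\right) 128 = \left(- \frac{8}{5}\right) 128 = - \frac{1024}{5}$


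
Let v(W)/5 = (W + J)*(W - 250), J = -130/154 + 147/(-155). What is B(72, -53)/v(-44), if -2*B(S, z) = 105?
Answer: -1705/2186136 ≈ -0.00077991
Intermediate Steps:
J = -21394/11935 (J = -130*1/154 + 147*(-1/155) = -65/77 - 147/155 = -21394/11935 ≈ -1.7925)
B(S, z) = -105/2 (B(S, z) = -1/2*105 = -105/2)
v(W) = 5*(-250 + W)*(-21394/11935 + W) (v(W) = 5*((W - 21394/11935)*(W - 250)) = 5*((-21394/11935 + W)*(-250 + W)) = 5*((-250 + W)*(-21394/11935 + W)) = 5*(-250 + W)*(-21394/11935 + W))
B(72, -53)/v(-44) = -105/(2*(5348500/2387 + 5*(-44)**2 - 3005144/2387*(-44))) = -105/(2*(5348500/2387 + 5*1936 + 12020576/217)) = -105/(2*(5348500/2387 + 9680 + 12020576/217)) = -105/(2*22954428/341) = -105/2*341/22954428 = -1705/2186136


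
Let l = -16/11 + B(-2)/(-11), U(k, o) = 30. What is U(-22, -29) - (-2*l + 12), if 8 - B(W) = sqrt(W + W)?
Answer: 150/11 + 4*I/11 ≈ 13.636 + 0.36364*I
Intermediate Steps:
B(W) = 8 - sqrt(2)*sqrt(W) (B(W) = 8 - sqrt(W + W) = 8 - sqrt(2*W) = 8 - sqrt(2)*sqrt(W))
l = -24/11 + 2*I/11 (l = -16/11 + (8 - sqrt(2)*sqrt(-2))/(-11) = -16*1/11 + (8 - sqrt(2)*I*sqrt(2))*(-1/11) = -16/11 + (8 - 2*I)*(-1/11) = -16/11 + (-8/11 + 2*I/11) = -24/11 + 2*I/11 ≈ -2.1818 + 0.18182*I)
U(-22, -29) - (-2*l + 12) = 30 - (-2*(-24/11 + 2*I/11) + 12) = 30 - ((48/11 - 4*I/11) + 12) = 30 - (180/11 - 4*I/11) = 30 + (-180/11 + 4*I/11) = 150/11 + 4*I/11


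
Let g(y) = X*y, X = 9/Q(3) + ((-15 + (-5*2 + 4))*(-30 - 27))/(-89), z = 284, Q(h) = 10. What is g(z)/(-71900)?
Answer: 792999/15997750 ≈ 0.049569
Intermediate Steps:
X = -11169/890 (X = 9/10 + ((-15 + (-5*2 + 4))*(-30 - 27))/(-89) = 9*(⅒) + ((-15 + (-10 + 4))*(-57))*(-1/89) = 9/10 + ((-15 - 6)*(-57))*(-1/89) = 9/10 - 21*(-57)*(-1/89) = 9/10 + 1197*(-1/89) = 9/10 - 1197/89 = -11169/890 ≈ -12.549)
g(y) = -11169*y/890
g(z)/(-71900) = -11169/890*284/(-71900) = -1585998/445*(-1/71900) = 792999/15997750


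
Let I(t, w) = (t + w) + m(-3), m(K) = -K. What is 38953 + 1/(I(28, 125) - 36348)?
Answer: 1409786975/36192 ≈ 38953.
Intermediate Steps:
I(t, w) = 3 + t + w (I(t, w) = (t + w) - 1*(-3) = (t + w) + 3 = 3 + t + w)
38953 + 1/(I(28, 125) - 36348) = 38953 + 1/((3 + 28 + 125) - 36348) = 38953 + 1/(156 - 36348) = 38953 + 1/(-36192) = 38953 - 1/36192 = 1409786975/36192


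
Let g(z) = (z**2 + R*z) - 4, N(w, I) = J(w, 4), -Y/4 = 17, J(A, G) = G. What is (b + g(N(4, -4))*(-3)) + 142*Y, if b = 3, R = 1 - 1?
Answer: -9689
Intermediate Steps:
R = 0
Y = -68 (Y = -4*17 = -68)
N(w, I) = 4
g(z) = -4 + z**2 (g(z) = (z**2 + 0*z) - 4 = (z**2 + 0) - 4 = z**2 - 4 = -4 + z**2)
(b + g(N(4, -4))*(-3)) + 142*Y = (3 + (-4 + 4**2)*(-3)) + 142*(-68) = (3 + (-4 + 16)*(-3)) - 9656 = (3 + 12*(-3)) - 9656 = (3 - 36) - 9656 = -33 - 9656 = -9689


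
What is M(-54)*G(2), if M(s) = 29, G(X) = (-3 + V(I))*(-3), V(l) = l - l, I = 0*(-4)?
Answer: 261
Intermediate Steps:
I = 0
V(l) = 0
G(X) = 9 (G(X) = (-3 + 0)*(-3) = -3*(-3) = 9)
M(-54)*G(2) = 29*9 = 261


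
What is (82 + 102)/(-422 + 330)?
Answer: -2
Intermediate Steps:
(82 + 102)/(-422 + 330) = 184/(-92) = 184*(-1/92) = -2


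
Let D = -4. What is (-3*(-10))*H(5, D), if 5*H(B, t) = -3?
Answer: -18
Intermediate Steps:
H(B, t) = -⅗ (H(B, t) = (⅕)*(-3) = -⅗)
(-3*(-10))*H(5, D) = -3*(-10)*(-⅗) = 30*(-⅗) = -18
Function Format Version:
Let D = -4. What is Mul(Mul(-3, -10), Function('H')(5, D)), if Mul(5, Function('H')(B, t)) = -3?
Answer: -18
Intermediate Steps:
Function('H')(B, t) = Rational(-3, 5) (Function('H')(B, t) = Mul(Rational(1, 5), -3) = Rational(-3, 5))
Mul(Mul(-3, -10), Function('H')(5, D)) = Mul(Mul(-3, -10), Rational(-3, 5)) = Mul(30, Rational(-3, 5)) = -18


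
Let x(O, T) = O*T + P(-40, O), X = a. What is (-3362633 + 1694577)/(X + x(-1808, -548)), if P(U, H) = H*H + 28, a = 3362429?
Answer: -1668056/7622105 ≈ -0.21884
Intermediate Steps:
P(U, H) = 28 + H**2 (P(U, H) = H**2 + 28 = 28 + H**2)
X = 3362429
x(O, T) = 28 + O**2 + O*T (x(O, T) = O*T + (28 + O**2) = 28 + O**2 + O*T)
(-3362633 + 1694577)/(X + x(-1808, -548)) = (-3362633 + 1694577)/(3362429 + (28 + (-1808)**2 - 1808*(-548))) = -1668056/(3362429 + (28 + 3268864 + 990784)) = -1668056/(3362429 + 4259676) = -1668056/7622105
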